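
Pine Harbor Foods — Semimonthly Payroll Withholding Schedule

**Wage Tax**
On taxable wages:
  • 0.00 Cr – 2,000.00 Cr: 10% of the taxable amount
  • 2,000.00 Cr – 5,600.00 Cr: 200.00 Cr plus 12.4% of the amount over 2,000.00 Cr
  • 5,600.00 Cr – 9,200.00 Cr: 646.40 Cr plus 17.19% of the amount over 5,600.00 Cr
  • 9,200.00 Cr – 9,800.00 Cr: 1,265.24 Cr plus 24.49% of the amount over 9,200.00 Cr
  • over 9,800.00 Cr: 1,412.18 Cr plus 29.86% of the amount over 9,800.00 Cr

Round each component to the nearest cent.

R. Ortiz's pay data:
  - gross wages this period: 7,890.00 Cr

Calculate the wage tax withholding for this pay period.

Wage Tax: taxable = 7,890.00 Cr
  646.40 Cr + 17.19% × (7,890.00 Cr − 5,600.00 Cr) = 646.40 Cr + 17.19% × 2,290.00 Cr = 1,040.05 Cr

1,040.05 Cr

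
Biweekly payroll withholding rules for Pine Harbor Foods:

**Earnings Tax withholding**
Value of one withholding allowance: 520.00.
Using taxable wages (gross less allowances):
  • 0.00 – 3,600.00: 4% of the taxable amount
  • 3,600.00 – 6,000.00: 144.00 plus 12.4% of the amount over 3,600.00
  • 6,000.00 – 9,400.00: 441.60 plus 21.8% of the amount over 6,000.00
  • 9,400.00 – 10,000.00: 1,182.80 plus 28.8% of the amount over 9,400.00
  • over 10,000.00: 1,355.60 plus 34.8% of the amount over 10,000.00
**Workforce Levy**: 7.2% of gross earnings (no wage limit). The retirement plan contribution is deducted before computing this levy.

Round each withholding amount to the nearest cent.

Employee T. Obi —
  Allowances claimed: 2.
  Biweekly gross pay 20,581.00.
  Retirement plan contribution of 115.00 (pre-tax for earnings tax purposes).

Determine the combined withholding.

6,109.40

Earnings Tax: taxable = 20,581.00 − 115.00 − 2×520.00 = 19,426.00
  1,355.60 + 34.8% × (19,426.00 − 10,000.00) = 1,355.60 + 34.8% × 9,426.00 = 4,635.85
Workforce Levy: 7.2% × 20,466.00 = 1,473.55
Total: 4,635.85 + 1,473.55 = 6,109.40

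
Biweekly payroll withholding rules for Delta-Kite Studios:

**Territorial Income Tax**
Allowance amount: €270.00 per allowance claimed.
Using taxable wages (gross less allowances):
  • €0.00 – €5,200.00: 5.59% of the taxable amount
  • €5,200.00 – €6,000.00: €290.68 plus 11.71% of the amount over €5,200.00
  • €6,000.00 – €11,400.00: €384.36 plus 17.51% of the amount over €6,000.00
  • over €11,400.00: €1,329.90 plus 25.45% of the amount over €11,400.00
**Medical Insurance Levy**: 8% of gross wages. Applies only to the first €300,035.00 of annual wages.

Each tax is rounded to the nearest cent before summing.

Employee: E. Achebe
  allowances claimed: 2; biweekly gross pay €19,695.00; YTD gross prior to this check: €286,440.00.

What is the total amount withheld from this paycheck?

Territorial Income Tax: taxable = €19,695.00 − 2×€270.00 = €19,155.00
  €1,329.90 + 25.45% × (€19,155.00 − €11,400.00) = €1,329.90 + 25.45% × €7,755.00 = €3,303.55
Medical Insurance Levy: cap €300,035.00 − YTD €286,440.00 = €13,595.00 subject; 8% × €13,595.00 = €1,087.60
Total: €3,303.55 + €1,087.60 = €4,391.15

€4,391.15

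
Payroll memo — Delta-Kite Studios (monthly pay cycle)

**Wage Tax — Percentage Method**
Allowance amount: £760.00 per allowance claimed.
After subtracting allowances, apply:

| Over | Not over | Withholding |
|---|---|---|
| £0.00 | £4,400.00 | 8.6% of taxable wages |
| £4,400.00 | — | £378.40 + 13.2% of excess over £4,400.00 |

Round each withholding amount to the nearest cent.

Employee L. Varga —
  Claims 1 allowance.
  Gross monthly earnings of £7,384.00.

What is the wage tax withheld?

£671.97

Wage Tax: taxable = £7,384.00 − 1×£760.00 = £6,624.00
  £378.40 + 13.2% × (£6,624.00 − £4,400.00) = £378.40 + 13.2% × £2,224.00 = £671.97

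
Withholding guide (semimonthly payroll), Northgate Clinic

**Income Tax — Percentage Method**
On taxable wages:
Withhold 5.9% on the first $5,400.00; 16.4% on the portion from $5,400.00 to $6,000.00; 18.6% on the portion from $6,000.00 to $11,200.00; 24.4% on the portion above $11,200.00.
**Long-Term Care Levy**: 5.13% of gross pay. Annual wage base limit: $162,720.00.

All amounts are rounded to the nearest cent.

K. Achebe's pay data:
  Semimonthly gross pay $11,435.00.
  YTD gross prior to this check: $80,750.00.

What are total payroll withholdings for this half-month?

$2,028.16

Income Tax: taxable = $11,435.00
  $1,384.20 + 24.4% × ($11,435.00 − $11,200.00) = $1,384.20 + 24.4% × $235.00 = $1,441.54
Long-Term Care Levy: 5.13% × $11,435.00 = $586.62
Total: $1,441.54 + $586.62 = $2,028.16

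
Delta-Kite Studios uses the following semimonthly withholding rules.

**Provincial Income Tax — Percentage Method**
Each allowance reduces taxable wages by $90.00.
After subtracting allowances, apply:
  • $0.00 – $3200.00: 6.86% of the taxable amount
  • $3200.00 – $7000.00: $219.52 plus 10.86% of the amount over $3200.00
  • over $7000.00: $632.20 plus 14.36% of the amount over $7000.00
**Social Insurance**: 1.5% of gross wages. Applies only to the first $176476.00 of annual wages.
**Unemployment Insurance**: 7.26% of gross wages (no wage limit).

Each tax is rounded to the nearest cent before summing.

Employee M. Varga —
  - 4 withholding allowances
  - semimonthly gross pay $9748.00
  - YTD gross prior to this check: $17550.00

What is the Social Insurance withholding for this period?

Social Insurance: 1.5% × $9748.00 = $146.22

$146.22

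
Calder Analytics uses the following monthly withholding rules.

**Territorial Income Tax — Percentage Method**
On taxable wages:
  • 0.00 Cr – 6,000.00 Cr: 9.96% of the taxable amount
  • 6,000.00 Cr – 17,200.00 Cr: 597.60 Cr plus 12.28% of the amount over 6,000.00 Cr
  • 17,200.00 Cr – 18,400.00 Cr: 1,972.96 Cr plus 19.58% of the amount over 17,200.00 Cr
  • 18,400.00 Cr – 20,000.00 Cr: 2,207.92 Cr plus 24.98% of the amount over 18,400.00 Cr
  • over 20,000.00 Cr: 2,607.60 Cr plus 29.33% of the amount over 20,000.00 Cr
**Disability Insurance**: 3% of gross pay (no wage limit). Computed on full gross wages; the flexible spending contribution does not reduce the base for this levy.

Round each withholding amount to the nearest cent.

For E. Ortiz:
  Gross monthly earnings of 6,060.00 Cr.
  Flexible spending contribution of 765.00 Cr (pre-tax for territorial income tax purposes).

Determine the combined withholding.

709.18 Cr

Territorial Income Tax: taxable = 6,060.00 Cr − 765.00 Cr = 5,295.00 Cr
  9.96% × 5,295.00 Cr = 527.38 Cr
Disability Insurance: 3% × 6,060.00 Cr = 181.80 Cr
Total: 527.38 Cr + 181.80 Cr = 709.18 Cr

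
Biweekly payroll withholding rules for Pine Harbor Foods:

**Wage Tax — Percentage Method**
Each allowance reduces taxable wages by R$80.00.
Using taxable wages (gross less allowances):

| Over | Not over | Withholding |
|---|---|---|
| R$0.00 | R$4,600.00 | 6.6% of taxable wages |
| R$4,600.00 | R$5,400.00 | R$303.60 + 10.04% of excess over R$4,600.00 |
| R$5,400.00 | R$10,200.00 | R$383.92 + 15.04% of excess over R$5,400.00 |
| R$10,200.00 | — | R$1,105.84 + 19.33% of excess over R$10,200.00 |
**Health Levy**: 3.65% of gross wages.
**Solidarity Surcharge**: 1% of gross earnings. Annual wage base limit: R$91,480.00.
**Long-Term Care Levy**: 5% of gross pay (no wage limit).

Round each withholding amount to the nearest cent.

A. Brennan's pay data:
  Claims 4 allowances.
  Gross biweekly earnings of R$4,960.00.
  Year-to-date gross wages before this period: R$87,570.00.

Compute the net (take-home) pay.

R$4,184.24

Wage Tax: taxable = R$4,960.00 − 4×R$80.00 = R$4,640.00
  R$303.60 + 10.04% × (R$4,640.00 − R$4,600.00) = R$303.60 + 10.04% × R$40.00 = R$307.62
Health Levy: 3.65% × R$4,960.00 = R$181.04
Solidarity Surcharge: cap R$91,480.00 − YTD R$87,570.00 = R$3,910.00 subject; 1% × R$3,910.00 = R$39.10
Long-Term Care Levy: 5% × R$4,960.00 = R$248.00
Total withheld: R$307.62 + R$181.04 + R$39.10 + R$248.00 = R$775.76
Net pay: R$4,960.00 − R$775.76 = R$4,184.24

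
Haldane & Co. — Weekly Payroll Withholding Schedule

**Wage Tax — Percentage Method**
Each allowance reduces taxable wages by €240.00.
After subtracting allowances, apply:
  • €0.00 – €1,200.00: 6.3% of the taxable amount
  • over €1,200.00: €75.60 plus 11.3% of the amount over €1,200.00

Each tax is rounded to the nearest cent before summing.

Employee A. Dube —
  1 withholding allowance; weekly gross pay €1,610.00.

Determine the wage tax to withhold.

Wage Tax: taxable = €1,610.00 − 1×€240.00 = €1,370.00
  €75.60 + 11.3% × (€1,370.00 − €1,200.00) = €75.60 + 11.3% × €170.00 = €94.81

€94.81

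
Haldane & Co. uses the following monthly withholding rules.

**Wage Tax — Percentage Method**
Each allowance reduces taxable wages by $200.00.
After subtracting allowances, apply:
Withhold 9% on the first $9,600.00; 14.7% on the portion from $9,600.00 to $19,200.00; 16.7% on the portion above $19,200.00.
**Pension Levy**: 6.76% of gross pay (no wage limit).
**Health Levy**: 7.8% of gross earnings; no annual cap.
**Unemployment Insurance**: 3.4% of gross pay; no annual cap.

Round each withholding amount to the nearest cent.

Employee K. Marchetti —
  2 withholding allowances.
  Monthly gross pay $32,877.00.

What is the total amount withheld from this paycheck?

$10,397.18

Wage Tax: taxable = $32,877.00 − 2×$200.00 = $32,477.00
  $2,275.20 + 16.7% × ($32,477.00 − $19,200.00) = $2,275.20 + 16.7% × $13,277.00 = $4,492.46
Pension Levy: 6.76% × $32,877.00 = $2,222.49
Health Levy: 7.8% × $32,877.00 = $2,564.41
Unemployment Insurance: 3.4% × $32,877.00 = $1,117.82
Total: $4,492.46 + $2,222.49 + $2,564.41 + $1,117.82 = $10,397.18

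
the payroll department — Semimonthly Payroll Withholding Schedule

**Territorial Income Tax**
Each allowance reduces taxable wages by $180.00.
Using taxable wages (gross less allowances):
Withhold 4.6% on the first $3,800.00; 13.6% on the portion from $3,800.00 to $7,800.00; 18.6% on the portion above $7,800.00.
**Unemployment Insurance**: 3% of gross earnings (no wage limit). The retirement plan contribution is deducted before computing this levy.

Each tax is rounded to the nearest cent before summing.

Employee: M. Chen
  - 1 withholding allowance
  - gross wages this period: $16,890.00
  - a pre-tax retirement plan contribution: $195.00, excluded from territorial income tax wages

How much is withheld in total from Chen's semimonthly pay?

Territorial Income Tax: taxable = $16,890.00 − $195.00 − 1×$180.00 = $16,515.00
  $718.80 + 18.6% × ($16,515.00 − $7,800.00) = $718.80 + 18.6% × $8,715.00 = $2,339.79
Unemployment Insurance: 3% × $16,695.00 = $500.85
Total: $2,339.79 + $500.85 = $2,840.64

$2,840.64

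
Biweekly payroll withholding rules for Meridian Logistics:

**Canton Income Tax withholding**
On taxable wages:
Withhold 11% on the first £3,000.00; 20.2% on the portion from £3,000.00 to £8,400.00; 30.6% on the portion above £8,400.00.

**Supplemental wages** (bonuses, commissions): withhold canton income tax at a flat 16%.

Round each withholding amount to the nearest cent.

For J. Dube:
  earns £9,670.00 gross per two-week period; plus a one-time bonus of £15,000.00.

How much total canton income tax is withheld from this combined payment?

Canton Income Tax: taxable = £9,670.00
  £1,420.80 + 30.6% × (£9,670.00 − £8,400.00) = £1,420.80 + 30.6% × £1,270.00 = £1,809.42
Supplemental (16% flat on bonus): 16% × £15,000.00 = £2,400.00
Total canton income tax: £1,809.42 + £2,400.00 = £4,209.42

£4,209.42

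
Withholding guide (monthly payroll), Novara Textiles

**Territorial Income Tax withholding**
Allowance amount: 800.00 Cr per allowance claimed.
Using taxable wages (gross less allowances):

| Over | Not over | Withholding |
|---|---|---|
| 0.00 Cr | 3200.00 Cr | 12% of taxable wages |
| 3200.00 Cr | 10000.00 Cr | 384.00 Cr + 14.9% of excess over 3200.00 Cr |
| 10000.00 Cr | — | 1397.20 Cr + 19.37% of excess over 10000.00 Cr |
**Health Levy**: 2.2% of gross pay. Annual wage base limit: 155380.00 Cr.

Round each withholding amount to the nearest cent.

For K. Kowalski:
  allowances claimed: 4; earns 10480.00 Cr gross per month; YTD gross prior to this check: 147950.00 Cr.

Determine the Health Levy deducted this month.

163.46 Cr

Health Levy: cap 155380.00 Cr − YTD 147950.00 Cr = 7430.00 Cr subject; 2.2% × 7430.00 Cr = 163.46 Cr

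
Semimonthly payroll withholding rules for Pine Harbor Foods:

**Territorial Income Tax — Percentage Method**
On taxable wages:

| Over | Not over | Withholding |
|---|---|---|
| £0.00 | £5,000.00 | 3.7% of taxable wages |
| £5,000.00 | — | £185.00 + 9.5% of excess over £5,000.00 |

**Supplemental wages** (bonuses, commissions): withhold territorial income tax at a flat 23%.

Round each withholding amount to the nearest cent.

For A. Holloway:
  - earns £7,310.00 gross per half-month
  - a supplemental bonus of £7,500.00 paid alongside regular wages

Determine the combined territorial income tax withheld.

Territorial Income Tax: taxable = £7,310.00
  £185.00 + 9.5% × (£7,310.00 − £5,000.00) = £185.00 + 9.5% × £2,310.00 = £404.45
Supplemental (23% flat on bonus): 23% × £7,500.00 = £1,725.00
Total territorial income tax: £404.45 + £1,725.00 = £2,129.45

£2,129.45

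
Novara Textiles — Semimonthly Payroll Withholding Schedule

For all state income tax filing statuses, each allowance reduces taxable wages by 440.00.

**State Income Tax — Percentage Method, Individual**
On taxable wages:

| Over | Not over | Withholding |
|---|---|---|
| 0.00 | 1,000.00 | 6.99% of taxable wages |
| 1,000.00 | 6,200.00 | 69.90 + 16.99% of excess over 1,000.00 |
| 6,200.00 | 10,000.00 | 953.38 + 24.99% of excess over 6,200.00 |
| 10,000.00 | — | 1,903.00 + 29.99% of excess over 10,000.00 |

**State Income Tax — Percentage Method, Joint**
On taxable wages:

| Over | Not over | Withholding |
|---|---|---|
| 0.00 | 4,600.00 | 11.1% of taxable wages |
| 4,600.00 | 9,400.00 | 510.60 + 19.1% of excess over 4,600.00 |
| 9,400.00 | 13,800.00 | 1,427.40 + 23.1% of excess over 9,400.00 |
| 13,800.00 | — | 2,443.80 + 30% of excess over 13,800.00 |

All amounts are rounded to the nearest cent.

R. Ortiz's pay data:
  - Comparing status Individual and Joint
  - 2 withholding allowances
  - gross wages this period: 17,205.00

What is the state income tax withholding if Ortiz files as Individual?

State Income Tax (Individual): taxable = 17,205.00 − 2×440.00 = 16,325.00
  1,903.00 + 29.99% × (16,325.00 − 10,000.00) = 1,903.00 + 29.99% × 6,325.00 = 3,799.87

3,799.87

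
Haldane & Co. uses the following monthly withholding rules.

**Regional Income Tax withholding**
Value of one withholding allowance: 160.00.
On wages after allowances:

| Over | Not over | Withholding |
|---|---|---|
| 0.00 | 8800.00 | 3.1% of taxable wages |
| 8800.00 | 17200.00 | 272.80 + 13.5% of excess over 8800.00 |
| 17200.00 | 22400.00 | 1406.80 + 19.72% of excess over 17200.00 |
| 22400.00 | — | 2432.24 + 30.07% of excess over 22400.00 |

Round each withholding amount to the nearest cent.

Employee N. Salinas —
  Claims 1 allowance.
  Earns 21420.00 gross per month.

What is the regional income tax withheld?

Regional Income Tax: taxable = 21420.00 − 1×160.00 = 21260.00
  1406.80 + 19.72% × (21260.00 − 17200.00) = 1406.80 + 19.72% × 4060.00 = 2207.43

2207.43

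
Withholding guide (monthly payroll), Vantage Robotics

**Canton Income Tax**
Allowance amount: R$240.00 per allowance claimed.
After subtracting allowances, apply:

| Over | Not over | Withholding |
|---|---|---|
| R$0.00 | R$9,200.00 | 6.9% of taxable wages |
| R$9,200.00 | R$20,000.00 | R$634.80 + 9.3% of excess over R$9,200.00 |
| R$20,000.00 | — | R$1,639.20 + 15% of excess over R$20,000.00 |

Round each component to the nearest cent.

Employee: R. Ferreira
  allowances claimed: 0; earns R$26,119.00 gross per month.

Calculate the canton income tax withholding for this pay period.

Canton Income Tax: taxable = R$26,119.00
  R$1,639.20 + 15% × (R$26,119.00 − R$20,000.00) = R$1,639.20 + 15% × R$6,119.00 = R$2,557.05

R$2,557.05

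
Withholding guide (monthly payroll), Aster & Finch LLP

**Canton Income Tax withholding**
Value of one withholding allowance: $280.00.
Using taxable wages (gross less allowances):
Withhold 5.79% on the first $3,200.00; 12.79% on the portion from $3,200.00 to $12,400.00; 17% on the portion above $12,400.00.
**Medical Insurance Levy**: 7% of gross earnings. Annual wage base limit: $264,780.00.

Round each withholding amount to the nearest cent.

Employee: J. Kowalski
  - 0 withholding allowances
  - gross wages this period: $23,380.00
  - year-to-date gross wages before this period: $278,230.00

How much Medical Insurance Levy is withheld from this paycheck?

$0.00

Medical Insurance Levy: YTD $278,230.00 ≥ cap $264,780.00 → $0.00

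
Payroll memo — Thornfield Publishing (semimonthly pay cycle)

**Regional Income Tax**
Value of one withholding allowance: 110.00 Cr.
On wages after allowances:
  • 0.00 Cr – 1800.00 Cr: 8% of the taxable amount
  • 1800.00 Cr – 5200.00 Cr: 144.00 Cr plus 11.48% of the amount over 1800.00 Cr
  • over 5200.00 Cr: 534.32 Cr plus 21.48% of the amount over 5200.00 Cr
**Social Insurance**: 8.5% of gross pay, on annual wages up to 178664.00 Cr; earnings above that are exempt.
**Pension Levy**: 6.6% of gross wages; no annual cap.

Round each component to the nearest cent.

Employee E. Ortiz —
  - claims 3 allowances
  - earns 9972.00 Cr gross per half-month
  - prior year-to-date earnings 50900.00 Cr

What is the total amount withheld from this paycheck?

Regional Income Tax: taxable = 9972.00 Cr − 3×110.00 Cr = 9642.00 Cr
  534.32 Cr + 21.48% × (9642.00 Cr − 5200.00 Cr) = 534.32 Cr + 21.48% × 4442.00 Cr = 1488.46 Cr
Social Insurance: 8.5% × 9972.00 Cr = 847.62 Cr
Pension Levy: 6.6% × 9972.00 Cr = 658.15 Cr
Total: 1488.46 Cr + 847.62 Cr + 658.15 Cr = 2994.23 Cr

2994.23 Cr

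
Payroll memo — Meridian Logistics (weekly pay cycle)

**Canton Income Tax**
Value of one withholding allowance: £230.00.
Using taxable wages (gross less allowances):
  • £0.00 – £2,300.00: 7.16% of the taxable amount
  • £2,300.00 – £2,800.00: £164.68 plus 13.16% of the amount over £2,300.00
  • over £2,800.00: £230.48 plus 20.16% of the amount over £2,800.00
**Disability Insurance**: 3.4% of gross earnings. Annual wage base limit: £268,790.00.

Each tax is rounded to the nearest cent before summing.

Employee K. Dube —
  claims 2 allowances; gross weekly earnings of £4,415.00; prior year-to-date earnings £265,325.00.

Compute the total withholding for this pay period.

£581.14

Canton Income Tax: taxable = £4,415.00 − 2×£230.00 = £3,955.00
  £230.48 + 20.16% × (£3,955.00 − £2,800.00) = £230.48 + 20.16% × £1,155.00 = £463.33
Disability Insurance: cap £268,790.00 − YTD £265,325.00 = £3,465.00 subject; 3.4% × £3,465.00 = £117.81
Total: £463.33 + £117.81 = £581.14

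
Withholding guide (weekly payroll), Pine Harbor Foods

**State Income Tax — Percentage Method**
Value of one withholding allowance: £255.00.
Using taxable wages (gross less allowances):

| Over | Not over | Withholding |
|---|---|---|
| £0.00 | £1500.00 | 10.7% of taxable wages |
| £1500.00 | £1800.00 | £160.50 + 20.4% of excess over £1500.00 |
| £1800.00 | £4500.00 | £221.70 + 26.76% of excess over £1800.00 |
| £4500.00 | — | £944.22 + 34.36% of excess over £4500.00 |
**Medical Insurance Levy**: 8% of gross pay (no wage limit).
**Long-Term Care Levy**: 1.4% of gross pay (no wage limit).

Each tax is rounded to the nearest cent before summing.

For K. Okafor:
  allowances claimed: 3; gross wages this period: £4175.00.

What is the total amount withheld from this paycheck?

State Income Tax: taxable = £4175.00 − 3×£255.00 = £3410.00
  £221.70 + 26.76% × (£3410.00 − £1800.00) = £221.70 + 26.76% × £1610.00 = £652.54
Medical Insurance Levy: 8% × £4175.00 = £334.00
Long-Term Care Levy: 1.4% × £4175.00 = £58.45
Total: £652.54 + £334.00 + £58.45 = £1044.99

£1044.99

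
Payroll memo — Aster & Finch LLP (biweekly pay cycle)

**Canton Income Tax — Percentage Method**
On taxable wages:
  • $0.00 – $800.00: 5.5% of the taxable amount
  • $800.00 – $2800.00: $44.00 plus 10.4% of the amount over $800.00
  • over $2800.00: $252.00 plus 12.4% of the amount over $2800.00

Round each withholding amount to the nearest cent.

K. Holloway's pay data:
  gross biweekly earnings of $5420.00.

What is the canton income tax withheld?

Canton Income Tax: taxable = $5420.00
  $252.00 + 12.4% × ($5420.00 − $2800.00) = $252.00 + 12.4% × $2620.00 = $576.88

$576.88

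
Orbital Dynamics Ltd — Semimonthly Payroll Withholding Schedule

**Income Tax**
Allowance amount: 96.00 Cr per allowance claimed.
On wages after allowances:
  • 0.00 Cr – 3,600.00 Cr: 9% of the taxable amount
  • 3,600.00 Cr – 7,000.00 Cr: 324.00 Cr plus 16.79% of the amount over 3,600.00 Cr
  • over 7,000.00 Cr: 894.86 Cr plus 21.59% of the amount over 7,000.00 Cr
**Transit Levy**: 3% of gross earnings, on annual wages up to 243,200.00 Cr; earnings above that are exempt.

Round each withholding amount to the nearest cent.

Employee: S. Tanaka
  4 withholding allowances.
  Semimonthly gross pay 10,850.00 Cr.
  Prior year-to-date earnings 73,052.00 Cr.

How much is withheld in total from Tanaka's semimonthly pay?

1,968.67 Cr

Income Tax: taxable = 10,850.00 Cr − 4×96.00 Cr = 10,466.00 Cr
  894.86 Cr + 21.59% × (10,466.00 Cr − 7,000.00 Cr) = 894.86 Cr + 21.59% × 3,466.00 Cr = 1,643.17 Cr
Transit Levy: 3% × 10,850.00 Cr = 325.50 Cr
Total: 1,643.17 Cr + 325.50 Cr = 1,968.67 Cr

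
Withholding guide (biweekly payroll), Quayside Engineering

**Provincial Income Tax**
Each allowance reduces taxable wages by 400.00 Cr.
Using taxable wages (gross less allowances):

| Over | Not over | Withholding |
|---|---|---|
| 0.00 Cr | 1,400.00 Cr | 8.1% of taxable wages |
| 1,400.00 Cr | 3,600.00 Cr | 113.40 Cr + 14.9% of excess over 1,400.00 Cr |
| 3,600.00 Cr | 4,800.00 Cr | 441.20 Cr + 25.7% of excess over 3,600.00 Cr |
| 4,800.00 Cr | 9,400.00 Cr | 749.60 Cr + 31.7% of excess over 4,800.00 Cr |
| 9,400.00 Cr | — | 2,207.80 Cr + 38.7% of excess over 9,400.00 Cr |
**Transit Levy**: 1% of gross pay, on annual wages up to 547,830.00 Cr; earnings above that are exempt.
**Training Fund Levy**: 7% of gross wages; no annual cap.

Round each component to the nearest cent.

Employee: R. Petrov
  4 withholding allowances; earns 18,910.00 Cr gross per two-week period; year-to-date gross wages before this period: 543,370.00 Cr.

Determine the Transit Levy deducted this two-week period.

44.60 Cr

Transit Levy: cap 547,830.00 Cr − YTD 543,370.00 Cr = 4,460.00 Cr subject; 1% × 4,460.00 Cr = 44.60 Cr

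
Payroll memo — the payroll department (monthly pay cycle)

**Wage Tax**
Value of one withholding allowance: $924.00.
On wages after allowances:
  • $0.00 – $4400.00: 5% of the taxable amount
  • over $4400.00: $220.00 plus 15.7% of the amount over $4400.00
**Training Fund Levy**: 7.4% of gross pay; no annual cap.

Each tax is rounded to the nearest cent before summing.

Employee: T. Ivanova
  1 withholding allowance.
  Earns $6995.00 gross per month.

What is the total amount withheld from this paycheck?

$999.98

Wage Tax: taxable = $6995.00 − 1×$924.00 = $6071.00
  $220.00 + 15.7% × ($6071.00 − $4400.00) = $220.00 + 15.7% × $1671.00 = $482.35
Training Fund Levy: 7.4% × $6995.00 = $517.63
Total: $482.35 + $517.63 = $999.98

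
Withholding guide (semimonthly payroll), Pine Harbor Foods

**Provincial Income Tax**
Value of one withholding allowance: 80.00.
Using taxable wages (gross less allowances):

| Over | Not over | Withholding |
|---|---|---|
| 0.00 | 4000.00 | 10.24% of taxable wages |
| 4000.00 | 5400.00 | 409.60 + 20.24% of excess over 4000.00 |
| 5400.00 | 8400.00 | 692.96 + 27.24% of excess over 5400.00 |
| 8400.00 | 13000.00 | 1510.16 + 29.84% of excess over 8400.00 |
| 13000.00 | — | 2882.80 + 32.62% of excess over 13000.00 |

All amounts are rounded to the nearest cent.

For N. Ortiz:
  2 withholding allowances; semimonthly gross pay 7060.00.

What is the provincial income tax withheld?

1101.56

Provincial Income Tax: taxable = 7060.00 − 2×80.00 = 6900.00
  692.96 + 27.24% × (6900.00 − 5400.00) = 692.96 + 27.24% × 1500.00 = 1101.56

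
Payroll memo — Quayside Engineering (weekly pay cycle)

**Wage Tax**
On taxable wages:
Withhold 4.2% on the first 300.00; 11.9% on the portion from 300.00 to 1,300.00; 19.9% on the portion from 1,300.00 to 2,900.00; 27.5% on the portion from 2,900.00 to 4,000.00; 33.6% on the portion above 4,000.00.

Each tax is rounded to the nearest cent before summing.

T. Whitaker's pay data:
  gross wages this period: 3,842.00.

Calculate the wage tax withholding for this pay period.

709.05

Wage Tax: taxable = 3,842.00
  450.00 + 27.5% × (3,842.00 − 2,900.00) = 450.00 + 27.5% × 942.00 = 709.05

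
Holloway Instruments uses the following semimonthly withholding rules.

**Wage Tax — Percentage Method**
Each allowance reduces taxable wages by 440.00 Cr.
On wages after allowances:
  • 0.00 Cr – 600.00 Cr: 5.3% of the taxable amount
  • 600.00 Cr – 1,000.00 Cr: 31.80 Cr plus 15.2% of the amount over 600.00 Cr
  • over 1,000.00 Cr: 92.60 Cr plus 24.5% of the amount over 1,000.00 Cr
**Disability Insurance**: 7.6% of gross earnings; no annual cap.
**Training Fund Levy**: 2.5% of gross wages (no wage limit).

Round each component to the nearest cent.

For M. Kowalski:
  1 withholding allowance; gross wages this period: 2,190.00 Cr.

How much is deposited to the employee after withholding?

Wage Tax: taxable = 2,190.00 Cr − 1×440.00 Cr = 1,750.00 Cr
  92.60 Cr + 24.5% × (1,750.00 Cr − 1,000.00 Cr) = 92.60 Cr + 24.5% × 750.00 Cr = 276.35 Cr
Disability Insurance: 7.6% × 2,190.00 Cr = 166.44 Cr
Training Fund Levy: 2.5% × 2,190.00 Cr = 54.75 Cr
Total withheld: 276.35 Cr + 166.44 Cr + 54.75 Cr = 497.54 Cr
Net pay: 2,190.00 Cr − 497.54 Cr = 1,692.46 Cr

1,692.46 Cr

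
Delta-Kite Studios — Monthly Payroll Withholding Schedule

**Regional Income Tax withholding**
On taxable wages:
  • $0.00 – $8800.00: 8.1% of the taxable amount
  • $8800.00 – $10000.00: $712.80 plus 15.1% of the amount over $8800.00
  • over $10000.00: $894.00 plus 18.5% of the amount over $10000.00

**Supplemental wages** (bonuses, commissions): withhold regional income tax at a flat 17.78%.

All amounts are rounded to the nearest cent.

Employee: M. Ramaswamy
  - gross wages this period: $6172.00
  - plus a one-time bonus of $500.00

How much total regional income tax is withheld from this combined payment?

$588.83

Regional Income Tax: taxable = $6172.00
  8.1% × $6172.00 = $499.93
Supplemental (17.78% flat on bonus): 17.78% × $500.00 = $88.90
Total regional income tax: $499.93 + $88.90 = $588.83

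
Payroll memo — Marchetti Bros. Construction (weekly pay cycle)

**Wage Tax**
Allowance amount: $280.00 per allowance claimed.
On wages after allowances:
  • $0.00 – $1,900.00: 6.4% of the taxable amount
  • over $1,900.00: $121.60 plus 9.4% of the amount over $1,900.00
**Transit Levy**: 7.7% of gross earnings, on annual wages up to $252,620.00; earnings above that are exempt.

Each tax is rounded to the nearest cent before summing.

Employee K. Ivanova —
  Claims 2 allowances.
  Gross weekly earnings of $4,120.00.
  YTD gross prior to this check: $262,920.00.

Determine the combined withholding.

$277.64

Wage Tax: taxable = $4,120.00 − 2×$280.00 = $3,560.00
  $121.60 + 9.4% × ($3,560.00 − $1,900.00) = $121.60 + 9.4% × $1,660.00 = $277.64
Transit Levy: YTD $262,920.00 ≥ cap $252,620.00 → $0.00
Total: $277.64 + $0.00 = $277.64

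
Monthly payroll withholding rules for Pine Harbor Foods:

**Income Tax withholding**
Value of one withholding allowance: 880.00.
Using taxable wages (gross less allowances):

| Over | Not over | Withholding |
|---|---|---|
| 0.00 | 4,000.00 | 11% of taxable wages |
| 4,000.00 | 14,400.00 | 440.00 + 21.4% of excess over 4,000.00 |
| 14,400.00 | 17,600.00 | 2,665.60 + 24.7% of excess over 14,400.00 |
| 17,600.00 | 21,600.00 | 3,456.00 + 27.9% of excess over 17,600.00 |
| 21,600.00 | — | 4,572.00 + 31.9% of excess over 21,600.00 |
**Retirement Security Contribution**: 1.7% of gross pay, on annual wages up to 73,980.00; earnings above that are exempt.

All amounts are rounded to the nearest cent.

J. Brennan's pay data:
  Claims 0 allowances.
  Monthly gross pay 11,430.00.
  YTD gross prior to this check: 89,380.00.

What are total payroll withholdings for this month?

2,030.02

Income Tax: taxable = 11,430.00
  440.00 + 21.4% × (11,430.00 − 4,000.00) = 440.00 + 21.4% × 7,430.00 = 2,030.02
Retirement Security Contribution: YTD 89,380.00 ≥ cap 73,980.00 → 0.00
Total: 2,030.02 + 0.00 = 2,030.02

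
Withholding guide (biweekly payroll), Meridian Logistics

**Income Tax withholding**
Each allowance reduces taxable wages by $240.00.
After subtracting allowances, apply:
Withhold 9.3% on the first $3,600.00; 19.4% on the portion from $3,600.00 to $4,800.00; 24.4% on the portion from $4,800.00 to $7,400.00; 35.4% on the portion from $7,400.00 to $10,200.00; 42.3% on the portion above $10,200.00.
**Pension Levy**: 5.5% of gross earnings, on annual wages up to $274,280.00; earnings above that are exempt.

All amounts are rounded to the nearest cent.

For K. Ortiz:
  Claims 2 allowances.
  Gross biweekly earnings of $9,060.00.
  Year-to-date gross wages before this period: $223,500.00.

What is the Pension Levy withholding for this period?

Pension Levy: 5.5% × $9,060.00 = $498.30

$498.30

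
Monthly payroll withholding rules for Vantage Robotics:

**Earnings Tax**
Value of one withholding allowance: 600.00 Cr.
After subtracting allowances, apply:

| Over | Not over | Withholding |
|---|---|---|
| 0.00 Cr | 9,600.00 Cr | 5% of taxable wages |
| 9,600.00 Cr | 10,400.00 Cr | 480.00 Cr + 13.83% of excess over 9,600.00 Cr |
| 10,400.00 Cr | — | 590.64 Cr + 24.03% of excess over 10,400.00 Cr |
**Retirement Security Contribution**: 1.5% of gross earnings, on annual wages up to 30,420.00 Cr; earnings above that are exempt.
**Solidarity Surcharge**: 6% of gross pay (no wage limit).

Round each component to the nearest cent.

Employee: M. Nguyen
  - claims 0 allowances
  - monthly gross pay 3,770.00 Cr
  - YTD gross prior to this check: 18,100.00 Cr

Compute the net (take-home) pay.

Earnings Tax: taxable = 3,770.00 Cr
  5% × 3,770.00 Cr = 188.50 Cr
Retirement Security Contribution: 1.5% × 3,770.00 Cr = 56.55 Cr
Solidarity Surcharge: 6% × 3,770.00 Cr = 226.20 Cr
Total withheld: 188.50 Cr + 56.55 Cr + 226.20 Cr = 471.25 Cr
Net pay: 3,770.00 Cr − 471.25 Cr = 3,298.75 Cr

3,298.75 Cr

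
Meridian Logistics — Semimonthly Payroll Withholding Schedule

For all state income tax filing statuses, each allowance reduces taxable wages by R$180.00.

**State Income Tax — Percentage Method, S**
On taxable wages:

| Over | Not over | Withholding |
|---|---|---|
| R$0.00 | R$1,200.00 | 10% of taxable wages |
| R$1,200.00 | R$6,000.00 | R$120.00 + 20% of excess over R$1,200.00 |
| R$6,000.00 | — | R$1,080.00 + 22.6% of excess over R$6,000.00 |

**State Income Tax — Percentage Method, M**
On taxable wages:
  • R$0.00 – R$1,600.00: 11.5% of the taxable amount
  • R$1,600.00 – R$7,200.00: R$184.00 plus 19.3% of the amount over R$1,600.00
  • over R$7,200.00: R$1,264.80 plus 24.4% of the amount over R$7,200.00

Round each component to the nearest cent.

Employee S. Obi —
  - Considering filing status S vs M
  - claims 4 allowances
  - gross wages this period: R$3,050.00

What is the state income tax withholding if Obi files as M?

State Income Tax (M): taxable = R$3,050.00 − 4×R$180.00 = R$2,330.00
  R$184.00 + 19.3% × (R$2,330.00 − R$1,600.00) = R$184.00 + 19.3% × R$730.00 = R$324.89

R$324.89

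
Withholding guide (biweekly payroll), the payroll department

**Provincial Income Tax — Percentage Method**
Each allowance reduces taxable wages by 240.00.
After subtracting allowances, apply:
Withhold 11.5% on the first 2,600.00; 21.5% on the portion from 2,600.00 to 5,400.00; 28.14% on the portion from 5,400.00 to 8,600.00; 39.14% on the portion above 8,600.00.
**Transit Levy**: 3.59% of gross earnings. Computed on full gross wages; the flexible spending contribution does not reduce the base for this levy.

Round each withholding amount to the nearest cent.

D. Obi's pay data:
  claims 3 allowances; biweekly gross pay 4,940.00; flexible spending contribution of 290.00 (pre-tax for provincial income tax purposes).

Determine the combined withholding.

762.30

Provincial Income Tax: taxable = 4,940.00 − 290.00 − 3×240.00 = 3,930.00
  299.00 + 21.5% × (3,930.00 − 2,600.00) = 299.00 + 21.5% × 1,330.00 = 584.95
Transit Levy: 3.59% × 4,940.00 = 177.35
Total: 584.95 + 177.35 = 762.30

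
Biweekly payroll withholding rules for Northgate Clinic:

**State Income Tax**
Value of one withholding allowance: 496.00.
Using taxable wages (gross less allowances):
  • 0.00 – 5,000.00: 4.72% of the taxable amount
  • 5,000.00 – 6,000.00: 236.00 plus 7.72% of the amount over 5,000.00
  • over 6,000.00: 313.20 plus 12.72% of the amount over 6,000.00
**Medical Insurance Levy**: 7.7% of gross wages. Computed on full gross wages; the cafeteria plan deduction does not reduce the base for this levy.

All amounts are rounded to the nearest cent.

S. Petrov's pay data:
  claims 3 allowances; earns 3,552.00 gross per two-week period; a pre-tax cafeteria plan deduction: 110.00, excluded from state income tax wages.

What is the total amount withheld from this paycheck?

365.73

State Income Tax: taxable = 3,552.00 − 110.00 − 3×496.00 = 1,954.00
  4.72% × 1,954.00 = 92.23
Medical Insurance Levy: 7.7% × 3,552.00 = 273.50
Total: 92.23 + 273.50 = 365.73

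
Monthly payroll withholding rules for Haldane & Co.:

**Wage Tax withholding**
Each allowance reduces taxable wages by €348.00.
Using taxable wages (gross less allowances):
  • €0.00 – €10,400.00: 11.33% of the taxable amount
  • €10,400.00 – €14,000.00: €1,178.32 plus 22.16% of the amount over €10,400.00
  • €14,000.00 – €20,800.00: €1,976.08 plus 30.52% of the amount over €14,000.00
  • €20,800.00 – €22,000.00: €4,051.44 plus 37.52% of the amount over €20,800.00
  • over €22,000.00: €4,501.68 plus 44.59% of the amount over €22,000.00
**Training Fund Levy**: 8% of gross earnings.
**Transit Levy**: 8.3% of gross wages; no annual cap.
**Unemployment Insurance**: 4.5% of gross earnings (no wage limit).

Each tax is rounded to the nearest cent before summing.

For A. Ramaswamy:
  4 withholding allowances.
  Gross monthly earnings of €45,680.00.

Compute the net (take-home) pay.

€21,738.66

Wage Tax: taxable = €45,680.00 − 4×€348.00 = €44,288.00
  €4,501.68 + 44.59% × (€44,288.00 − €22,000.00) = €4,501.68 + 44.59% × €22,288.00 = €14,439.90
Training Fund Levy: 8% × €45,680.00 = €3,654.40
Transit Levy: 8.3% × €45,680.00 = €3,791.44
Unemployment Insurance: 4.5% × €45,680.00 = €2,055.60
Total withheld: €14,439.90 + €3,654.40 + €3,791.44 + €2,055.60 = €23,941.34
Net pay: €45,680.00 − €23,941.34 = €21,738.66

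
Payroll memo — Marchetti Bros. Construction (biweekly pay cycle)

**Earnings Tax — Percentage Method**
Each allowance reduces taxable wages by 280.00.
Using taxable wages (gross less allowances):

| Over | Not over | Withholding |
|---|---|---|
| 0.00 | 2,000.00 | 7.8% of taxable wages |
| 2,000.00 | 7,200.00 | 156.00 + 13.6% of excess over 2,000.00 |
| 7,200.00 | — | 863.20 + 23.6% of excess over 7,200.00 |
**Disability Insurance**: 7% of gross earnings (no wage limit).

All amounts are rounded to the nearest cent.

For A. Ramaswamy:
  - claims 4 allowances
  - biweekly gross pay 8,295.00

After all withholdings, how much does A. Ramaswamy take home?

6,854.55

Earnings Tax: taxable = 8,295.00 − 4×280.00 = 7,175.00
  156.00 + 13.6% × (7,175.00 − 2,000.00) = 156.00 + 13.6% × 5,175.00 = 859.80
Disability Insurance: 7% × 8,295.00 = 580.65
Total withheld: 859.80 + 580.65 = 1,440.45
Net pay: 8,295.00 − 1,440.45 = 6,854.55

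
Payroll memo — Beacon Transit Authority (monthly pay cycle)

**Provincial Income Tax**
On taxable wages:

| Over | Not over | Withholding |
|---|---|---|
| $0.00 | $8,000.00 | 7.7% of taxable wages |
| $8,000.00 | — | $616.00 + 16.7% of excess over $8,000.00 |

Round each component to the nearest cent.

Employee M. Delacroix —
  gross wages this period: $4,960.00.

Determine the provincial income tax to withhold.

$381.92

Provincial Income Tax: taxable = $4,960.00
  7.7% × $4,960.00 = $381.92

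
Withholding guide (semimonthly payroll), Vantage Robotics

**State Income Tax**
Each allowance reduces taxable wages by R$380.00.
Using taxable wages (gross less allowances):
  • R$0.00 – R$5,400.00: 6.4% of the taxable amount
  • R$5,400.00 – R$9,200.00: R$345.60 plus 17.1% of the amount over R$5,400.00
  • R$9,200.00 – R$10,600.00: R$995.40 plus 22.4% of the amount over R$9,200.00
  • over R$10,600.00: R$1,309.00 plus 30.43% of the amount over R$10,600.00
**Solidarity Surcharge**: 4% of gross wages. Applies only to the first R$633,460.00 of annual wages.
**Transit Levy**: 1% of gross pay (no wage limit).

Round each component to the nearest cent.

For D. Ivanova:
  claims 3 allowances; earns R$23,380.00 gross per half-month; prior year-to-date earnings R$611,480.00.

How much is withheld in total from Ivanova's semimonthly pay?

R$5,964.05

State Income Tax: taxable = R$23,380.00 − 3×R$380.00 = R$22,240.00
  R$1,309.00 + 30.43% × (R$22,240.00 − R$10,600.00) = R$1,309.00 + 30.43% × R$11,640.00 = R$4,851.05
Solidarity Surcharge: cap R$633,460.00 − YTD R$611,480.00 = R$21,980.00 subject; 4% × R$21,980.00 = R$879.20
Transit Levy: 1% × R$23,380.00 = R$233.80
Total: R$4,851.05 + R$879.20 + R$233.80 = R$5,964.05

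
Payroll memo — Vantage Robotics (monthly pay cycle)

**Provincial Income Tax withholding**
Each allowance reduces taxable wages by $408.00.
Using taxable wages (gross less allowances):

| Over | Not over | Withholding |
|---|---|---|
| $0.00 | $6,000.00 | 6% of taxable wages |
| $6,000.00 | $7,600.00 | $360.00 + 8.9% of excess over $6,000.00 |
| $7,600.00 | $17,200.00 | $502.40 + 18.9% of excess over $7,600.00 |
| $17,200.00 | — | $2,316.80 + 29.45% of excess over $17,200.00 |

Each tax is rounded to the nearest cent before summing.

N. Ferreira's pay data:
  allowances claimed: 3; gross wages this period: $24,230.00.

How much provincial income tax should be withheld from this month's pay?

Provincial Income Tax: taxable = $24,230.00 − 3×$408.00 = $23,006.00
  $2,316.80 + 29.45% × ($23,006.00 − $17,200.00) = $2,316.80 + 29.45% × $5,806.00 = $4,026.67

$4,026.67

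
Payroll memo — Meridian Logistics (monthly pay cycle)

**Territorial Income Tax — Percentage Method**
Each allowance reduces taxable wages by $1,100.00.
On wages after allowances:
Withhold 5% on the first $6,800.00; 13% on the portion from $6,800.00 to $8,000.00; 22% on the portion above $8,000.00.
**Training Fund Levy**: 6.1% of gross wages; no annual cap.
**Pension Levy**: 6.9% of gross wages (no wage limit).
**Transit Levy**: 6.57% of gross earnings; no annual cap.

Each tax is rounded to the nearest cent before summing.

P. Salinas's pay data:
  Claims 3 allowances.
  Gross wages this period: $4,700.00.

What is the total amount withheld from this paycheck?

$989.79

Territorial Income Tax: taxable = $4,700.00 − 3×$1,100.00 = $1,400.00
  5% × $1,400.00 = $70.00
Training Fund Levy: 6.1% × $4,700.00 = $286.70
Pension Levy: 6.9% × $4,700.00 = $324.30
Transit Levy: 6.57% × $4,700.00 = $308.79
Total: $70.00 + $286.70 + $324.30 + $308.79 = $989.79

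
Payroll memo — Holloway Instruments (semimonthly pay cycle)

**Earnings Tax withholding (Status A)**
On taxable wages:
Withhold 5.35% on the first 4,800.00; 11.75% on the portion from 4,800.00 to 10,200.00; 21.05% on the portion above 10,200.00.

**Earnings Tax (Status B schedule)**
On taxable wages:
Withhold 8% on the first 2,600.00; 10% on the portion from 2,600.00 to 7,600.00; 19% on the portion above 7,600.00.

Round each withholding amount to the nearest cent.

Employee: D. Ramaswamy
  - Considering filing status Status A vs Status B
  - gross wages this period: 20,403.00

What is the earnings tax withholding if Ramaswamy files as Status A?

Earnings Tax (Status A): taxable = 20,403.00
  891.30 + 21.05% × (20,403.00 − 10,200.00) = 891.30 + 21.05% × 10,203.00 = 3,039.03

3,039.03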